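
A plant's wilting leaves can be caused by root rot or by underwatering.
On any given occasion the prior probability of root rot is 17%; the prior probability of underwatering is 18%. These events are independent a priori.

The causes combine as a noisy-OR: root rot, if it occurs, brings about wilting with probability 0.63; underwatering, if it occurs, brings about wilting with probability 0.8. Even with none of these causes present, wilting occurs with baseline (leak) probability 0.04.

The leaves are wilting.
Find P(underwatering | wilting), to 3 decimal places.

P(underwatering | wilting) ≈ 0.560

Under noisy-OR, P(wilting | causes) = 1 − (1−0.04)·∏(1−qᵢ) over the active causes.
For the numerator, keep only underwatering=true terms: 0.120715 + 0.028426 = 0.149141
Denominator P(wilting): 0.04·0.83·0.82 + 0.808·0.83·0.18 + 0.6448·0.17·0.82 + 0.92896·0.17·0.18 = 0.266250
P(underwatering | wilting) = 0.149141/0.266250 ≈ 0.560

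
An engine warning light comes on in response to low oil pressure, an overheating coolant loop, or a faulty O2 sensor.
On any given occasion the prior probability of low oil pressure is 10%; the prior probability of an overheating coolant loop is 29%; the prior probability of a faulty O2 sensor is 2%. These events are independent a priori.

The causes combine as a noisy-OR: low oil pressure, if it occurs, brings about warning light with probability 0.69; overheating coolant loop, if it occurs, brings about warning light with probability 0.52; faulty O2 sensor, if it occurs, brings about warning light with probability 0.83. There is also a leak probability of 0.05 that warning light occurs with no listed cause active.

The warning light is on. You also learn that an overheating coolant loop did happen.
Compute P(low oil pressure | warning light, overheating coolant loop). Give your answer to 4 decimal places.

P(low oil pressure | warning light, overheating coolant loop) ≈ 0.1478

Under noisy-OR, P(warning light | causes) = 1 − (1−0.05)·∏(1−qᵢ) over the active causes.
By total probability over the 4 (low oil pressure, faulty O2 sensor) configurations:
  P(warning light | overheating coolant loop) = 0.544*0.9*0.98 + 0.92248*0.9*0.02 + 0.85864*0.1*0.98 + 0.975969*0.1*0.02
        = 0.479808 + 0.016605 + 0.084147 + 0.001952 = 0.582512
Configurations with low oil pressure contribute 0.086099, so
  P(low oil pressure | warning light, overheating coolant loop) = 0.086099 / 0.582512 ≈ 0.1478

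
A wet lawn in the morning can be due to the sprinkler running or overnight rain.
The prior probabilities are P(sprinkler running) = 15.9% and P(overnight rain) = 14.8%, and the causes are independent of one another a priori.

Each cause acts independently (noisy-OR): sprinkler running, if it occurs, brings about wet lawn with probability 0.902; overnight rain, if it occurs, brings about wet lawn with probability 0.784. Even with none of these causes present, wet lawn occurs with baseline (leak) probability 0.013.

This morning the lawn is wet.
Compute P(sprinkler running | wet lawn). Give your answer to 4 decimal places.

P(sprinkler running | wet lawn) ≈ 0.5755

Under noisy-OR, P(wet lawn | causes) = 1 − (1−0.013)·∏(1−qᵢ) over the active causes.
Sum P(wet lawn|·) weighted by the priors over the 4 (sprinkler running, overnight rain) configurations:
  P(wet lawn) = 0.013*0.841*0.852 + 0.786808*0.841*0.148 + 0.903274*0.159*0.852 + 0.979107*0.159*0.148
        = 0.009315 + 0.097932 + 0.122365 + 0.023040 = 0.252652
Keeping only the sprinkler running-present terms gives 0.145405, so
  P(sprinkler running | wet lawn) = 0.145405 / 0.252652 ≈ 0.5755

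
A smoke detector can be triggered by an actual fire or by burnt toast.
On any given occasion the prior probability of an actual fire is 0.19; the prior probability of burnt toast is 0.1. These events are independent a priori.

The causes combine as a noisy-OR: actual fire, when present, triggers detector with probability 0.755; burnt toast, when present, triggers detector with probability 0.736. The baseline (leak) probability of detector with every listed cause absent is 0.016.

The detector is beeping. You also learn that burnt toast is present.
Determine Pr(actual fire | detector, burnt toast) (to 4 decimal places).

Under noisy-OR, P(detector | causes) = 1 − (1−0.016)·∏(1−qᵢ) over the active causes.
P(detector | burnt toast) = 0.740224*0.81 + 0.936355*0.19 = 0.599581 + 0.177907 = 0.777488
Of this, 0.177907 comes from 0.936355*0.19 (the actual fire=true cases).
P(actual fire | detector, burnt toast) = 0.177907 / 0.777488 ≈ 0.2288

Pr(actual fire | detector, burnt toast) ≈ 0.2288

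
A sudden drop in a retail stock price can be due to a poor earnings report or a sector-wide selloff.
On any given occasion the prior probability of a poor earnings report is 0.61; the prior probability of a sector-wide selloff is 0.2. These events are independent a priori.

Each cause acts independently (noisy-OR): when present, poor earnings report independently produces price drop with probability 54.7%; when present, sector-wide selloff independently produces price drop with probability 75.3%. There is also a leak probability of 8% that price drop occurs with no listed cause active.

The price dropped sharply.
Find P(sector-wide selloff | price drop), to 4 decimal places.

Under noisy-OR, P(price drop | causes) = 1 − (1−0.08)·∏(1−qᵢ) over the active causes.
Weight on sector-wide selloff=true, given the evidence: 0.060275 + 0.109441 = 0.169716
The normalizing constant is 0.08·0.39·0.8 + 0.77276·0.39·0.2 + 0.58324·0.61·0.8 + 0.89706·0.61·0.2 = 0.479297
P(sector-wide selloff | price drop) = 0.169716/0.479297 ≈ 0.3541

P(sector-wide selloff | price drop) ≈ 0.3541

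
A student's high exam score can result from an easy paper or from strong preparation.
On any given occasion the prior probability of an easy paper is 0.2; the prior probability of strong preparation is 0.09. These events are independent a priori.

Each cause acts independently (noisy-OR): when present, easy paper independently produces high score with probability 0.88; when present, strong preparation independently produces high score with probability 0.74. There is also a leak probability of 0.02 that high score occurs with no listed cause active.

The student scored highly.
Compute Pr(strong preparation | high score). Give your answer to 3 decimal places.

Pr(strong preparation | high score) ≈ 0.289

Under noisy-OR, P(high score | causes) = 1 − (1−0.02)·∏(1−qᵢ) over the active causes.
Numerator (weight on configurations with strong preparation): 0.053654 + 0.017450 = 0.071104
Normalizer over all consistent configurations: 0.02*0.8*0.91 + 0.7452*0.8*0.09 + 0.8824*0.2*0.91 + 0.969424*0.2*0.09 = 0.246261
Posterior = 0.071104 / 0.246261 ≈ 0.289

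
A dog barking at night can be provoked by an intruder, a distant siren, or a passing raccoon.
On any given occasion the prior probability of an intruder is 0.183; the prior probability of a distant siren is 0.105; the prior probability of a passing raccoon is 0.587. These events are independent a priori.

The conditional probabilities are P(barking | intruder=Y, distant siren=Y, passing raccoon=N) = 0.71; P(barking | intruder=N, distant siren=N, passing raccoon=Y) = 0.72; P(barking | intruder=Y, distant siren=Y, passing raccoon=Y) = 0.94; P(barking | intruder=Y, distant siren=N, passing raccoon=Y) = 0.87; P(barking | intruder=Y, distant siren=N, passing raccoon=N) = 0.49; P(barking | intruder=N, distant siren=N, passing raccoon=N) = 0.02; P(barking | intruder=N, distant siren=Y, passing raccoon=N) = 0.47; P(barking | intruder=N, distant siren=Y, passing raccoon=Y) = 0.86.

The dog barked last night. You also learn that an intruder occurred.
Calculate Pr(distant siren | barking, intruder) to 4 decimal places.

Pr(distant siren | barking, intruder) ≈ 0.1221

P(barking | intruder) = 0.49×0.895×0.413 + 0.87×0.895×0.587 + 0.71×0.105×0.413 + 0.94×0.105×0.587 = 0.181121 + 0.457068 + 0.030789 + 0.057937 = 0.726915
Restricting to configurations with distant siren present: 0.030789 + 0.057937 = 0.088726.
So P(distant siren | barking, intruder) = 0.088726/0.726915 ≈ 0.1221.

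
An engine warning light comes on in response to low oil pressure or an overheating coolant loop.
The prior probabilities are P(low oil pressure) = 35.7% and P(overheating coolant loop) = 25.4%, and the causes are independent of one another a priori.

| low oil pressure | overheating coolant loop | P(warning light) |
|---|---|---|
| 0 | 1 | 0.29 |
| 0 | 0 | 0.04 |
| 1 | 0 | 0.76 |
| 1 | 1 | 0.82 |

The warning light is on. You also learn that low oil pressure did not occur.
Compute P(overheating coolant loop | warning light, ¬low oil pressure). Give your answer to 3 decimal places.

P(overheating coolant loop | warning light, ¬low oil pressure) ≈ 0.712

For the numerator, keep only overheating coolant loop=true terms: 0.29·0.254 = 0.073660
The normalizing constant is 0.04·0.746 + 0.29·0.254 = 0.103500
Posterior = 0.073660 / 0.103500 ≈ 0.712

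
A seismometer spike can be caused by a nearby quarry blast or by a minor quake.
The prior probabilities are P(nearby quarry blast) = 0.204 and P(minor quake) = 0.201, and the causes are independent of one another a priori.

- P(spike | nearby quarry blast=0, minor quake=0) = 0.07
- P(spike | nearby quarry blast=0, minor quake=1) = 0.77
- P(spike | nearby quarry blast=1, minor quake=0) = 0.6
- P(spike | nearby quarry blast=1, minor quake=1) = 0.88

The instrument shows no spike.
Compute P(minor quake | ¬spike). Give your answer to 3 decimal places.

P(¬spike) = 0.93·0.796·0.799 + 0.23·0.796·0.201 + 0.4·0.204·0.799 + 0.12·0.204·0.201 = 0.591484 + 0.036799 + 0.065198 + 0.004920 = 0.698401
Of this, 0.041719 comes from 0.036799 + 0.004920 (the minor quake=true cases).
P(minor quake | ¬spike) = 0.041719 / 0.698401 ≈ 0.060

P(minor quake | ¬spike) ≈ 0.060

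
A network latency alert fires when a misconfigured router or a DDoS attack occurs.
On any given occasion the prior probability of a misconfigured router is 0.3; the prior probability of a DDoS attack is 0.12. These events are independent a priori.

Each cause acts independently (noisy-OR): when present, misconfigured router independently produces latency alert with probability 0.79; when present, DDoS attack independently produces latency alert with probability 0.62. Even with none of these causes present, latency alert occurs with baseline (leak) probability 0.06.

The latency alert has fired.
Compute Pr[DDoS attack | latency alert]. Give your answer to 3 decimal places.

Pr[DDoS attack | latency alert] ≈ 0.260

Under noisy-OR, P(latency alert | causes) = 1 − (1−0.06)·∏(1−qᵢ) over the active causes.
P(latency alert) = 0.06*0.7*0.88 + 0.6428*0.7*0.12 + 0.8026*0.3*0.88 + 0.924988*0.3*0.12 = 0.036960 + 0.053995 + 0.211886 + 0.033300 = 0.336141
The DDoS attack-present share is 0.053995 + 0.033300 = 0.087295.
So P(DDoS attack | latency alert) = 0.087295/0.336141 ≈ 0.260.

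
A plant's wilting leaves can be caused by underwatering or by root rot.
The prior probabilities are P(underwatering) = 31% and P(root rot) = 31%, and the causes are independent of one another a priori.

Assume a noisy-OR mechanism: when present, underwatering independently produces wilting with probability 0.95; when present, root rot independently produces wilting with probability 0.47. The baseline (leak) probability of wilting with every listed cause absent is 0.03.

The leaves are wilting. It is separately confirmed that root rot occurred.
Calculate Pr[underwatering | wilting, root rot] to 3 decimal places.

Under noisy-OR, P(wilting | causes) = 1 − (1−0.03)·∏(1−qᵢ) over the active causes.
Weight on underwatering=true, given the evidence: 0.974295·0.31 = 0.302031
Denominator P(wilting | root rot): 0.4859·0.69 + 0.974295·0.31 = 0.637302
Posterior = 0.302031 / 0.637302 ≈ 0.474

Pr[underwatering | wilting, root rot] ≈ 0.474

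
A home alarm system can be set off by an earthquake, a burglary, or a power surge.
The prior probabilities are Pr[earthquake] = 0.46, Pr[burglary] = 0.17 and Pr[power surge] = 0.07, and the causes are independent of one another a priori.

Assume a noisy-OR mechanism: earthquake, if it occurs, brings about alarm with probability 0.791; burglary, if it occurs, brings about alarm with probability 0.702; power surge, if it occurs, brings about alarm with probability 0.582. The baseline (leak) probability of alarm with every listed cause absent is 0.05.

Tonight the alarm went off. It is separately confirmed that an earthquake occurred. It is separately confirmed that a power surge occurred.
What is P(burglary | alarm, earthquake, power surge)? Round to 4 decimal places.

Under noisy-OR, P(alarm | causes) = 1 − (1−0.05)·∏(1−qᵢ) over the active causes.
P(alarm | earthquake, power surge) = 0.917006*0.83 + 0.975268*0.17 = 0.761115 + 0.165796 = 0.926911
Of this, 0.165796 comes from 0.975268*0.17 (the burglary=true cases).
Hence the posterior is 0.165796/0.926911 ≈ 0.1789.

P(burglary | alarm, earthquake, power surge) ≈ 0.1789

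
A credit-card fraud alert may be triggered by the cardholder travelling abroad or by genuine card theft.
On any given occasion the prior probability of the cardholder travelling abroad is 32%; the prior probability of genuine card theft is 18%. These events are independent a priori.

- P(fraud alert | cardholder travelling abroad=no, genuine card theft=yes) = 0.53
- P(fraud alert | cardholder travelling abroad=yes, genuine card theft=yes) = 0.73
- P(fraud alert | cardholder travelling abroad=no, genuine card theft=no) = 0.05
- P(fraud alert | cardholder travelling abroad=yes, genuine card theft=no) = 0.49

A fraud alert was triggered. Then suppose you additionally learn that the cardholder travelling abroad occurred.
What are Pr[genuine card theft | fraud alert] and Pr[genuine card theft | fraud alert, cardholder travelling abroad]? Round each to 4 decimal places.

Pr[genuine card theft | fraud alert] ≈ 0.4060; Pr[genuine card theft | fraud alert, cardholder travelling abroad] ≈ 0.2464

By total probability over the 4 (cardholder travelling abroad, genuine card theft) configurations:
  P(fraud alert) = 0.05·0.68·0.82 + 0.53·0.68·0.18 + 0.49·0.32·0.82 + 0.73·0.32·0.18
        = 0.027880 + 0.064872 + 0.128576 + 0.042048 = 0.263376
Keeping only the genuine card theft-present terms gives 0.106920, so
  P(genuine card theft | fraud alert) = 0.106920 / 0.263376 ≈ 0.4060

Now condition on the additional information:
Weight on genuine card theft=true, given the evidence: 0.73*0.18 = 0.131400
Normalizer over all consistent configurations: 0.49*0.82 + 0.73*0.18 = 0.533200
Posterior = 0.131400 / 0.533200 ≈ 0.2464
Conditioning on cardholder travelling abroad lowers the posterior on genuine card theft: the classic explaining-away effect in a common-effect structure.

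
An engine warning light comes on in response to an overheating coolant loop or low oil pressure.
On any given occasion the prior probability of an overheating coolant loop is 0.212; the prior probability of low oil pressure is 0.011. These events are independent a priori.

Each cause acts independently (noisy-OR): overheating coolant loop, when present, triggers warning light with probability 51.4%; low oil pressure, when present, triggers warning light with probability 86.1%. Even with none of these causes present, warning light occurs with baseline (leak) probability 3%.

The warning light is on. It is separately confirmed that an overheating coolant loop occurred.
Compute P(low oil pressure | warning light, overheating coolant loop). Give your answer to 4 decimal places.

P(low oil pressure | warning light, overheating coolant loop) ≈ 0.0193

Under noisy-OR, P(warning light | causes) = 1 − (1−0.03)·∏(1−qᵢ) over the active causes.
Weight on low oil pressure=true, given the evidence: 0.934473*0.011 = 0.010279
Normalizer over all consistent configurations: 0.52858*0.989 + 0.934473*0.011 = 0.533045
Posterior = 0.010279 / 0.533045 ≈ 0.0193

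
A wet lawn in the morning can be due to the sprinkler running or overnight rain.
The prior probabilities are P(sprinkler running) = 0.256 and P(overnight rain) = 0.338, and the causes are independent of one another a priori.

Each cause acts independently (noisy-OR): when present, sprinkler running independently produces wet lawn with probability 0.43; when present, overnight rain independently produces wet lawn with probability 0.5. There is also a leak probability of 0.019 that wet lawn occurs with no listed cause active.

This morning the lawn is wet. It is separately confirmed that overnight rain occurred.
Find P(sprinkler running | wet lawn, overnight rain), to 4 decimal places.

P(sprinkler running | wet lawn, overnight rain) ≈ 0.3273

Under noisy-OR, P(wet lawn | causes) = 1 − (1−0.019)·∏(1−qᵢ) over the active causes.
P(wet lawn | overnight rain) = 0.5095×0.744 + 0.720415×0.256 = 0.379068 + 0.184426 = 0.563494
The sprinkler running-present share is 0.720415×0.256 = 0.184426.
P(sprinkler running | wet lawn, overnight rain) = 0.184426 / 0.563494 ≈ 0.3273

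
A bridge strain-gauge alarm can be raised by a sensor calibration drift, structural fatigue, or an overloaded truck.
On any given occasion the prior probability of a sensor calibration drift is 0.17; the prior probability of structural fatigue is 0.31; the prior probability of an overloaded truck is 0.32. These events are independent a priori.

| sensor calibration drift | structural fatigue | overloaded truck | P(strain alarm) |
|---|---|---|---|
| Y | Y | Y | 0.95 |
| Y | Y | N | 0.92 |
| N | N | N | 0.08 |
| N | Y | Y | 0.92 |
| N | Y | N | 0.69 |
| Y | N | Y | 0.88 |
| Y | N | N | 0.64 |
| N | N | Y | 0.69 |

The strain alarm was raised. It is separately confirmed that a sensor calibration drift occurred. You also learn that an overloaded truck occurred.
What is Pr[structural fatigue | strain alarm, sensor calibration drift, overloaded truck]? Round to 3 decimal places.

Pr[structural fatigue | strain alarm, sensor calibration drift, overloaded truck] ≈ 0.327

Numerator (weight on configurations with structural fatigue): 0.95*0.31 = 0.294500
The normalizing constant is 0.88*0.69 + 0.95*0.31 = 0.901700
Posterior = 0.294500 / 0.901700 ≈ 0.327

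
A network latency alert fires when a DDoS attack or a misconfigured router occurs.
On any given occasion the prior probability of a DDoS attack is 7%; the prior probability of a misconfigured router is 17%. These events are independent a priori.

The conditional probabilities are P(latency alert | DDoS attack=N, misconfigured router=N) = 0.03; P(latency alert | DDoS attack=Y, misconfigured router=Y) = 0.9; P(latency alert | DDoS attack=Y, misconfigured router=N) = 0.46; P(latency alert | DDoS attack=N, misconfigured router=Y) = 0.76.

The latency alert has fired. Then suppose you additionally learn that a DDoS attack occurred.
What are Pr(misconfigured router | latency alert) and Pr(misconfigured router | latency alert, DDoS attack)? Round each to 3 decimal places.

P(latency alert) = 0.03×0.93×0.83 + 0.76×0.93×0.17 + 0.46×0.07×0.83 + 0.9×0.07×0.17 = 0.023157 + 0.120156 + 0.026726 + 0.010710 = 0.180749
Of this, 0.130866 comes from 0.120156 + 0.010710 (the misconfigured router=true cases).
P(misconfigured router | latency alert) = 0.130866 / 0.180749 ≈ 0.724

Now condition on the additional information:
P(latency alert | DDoS attack) = 0.46*0.83 + 0.9*0.17 = 0.381800 + 0.153000 = 0.534800
Of this, 0.153000 comes from 0.9*0.17 (the misconfigured router=true cases).
Hence the posterior is 0.153000/0.534800 ≈ 0.286.

Pr(misconfigured router | latency alert) ≈ 0.724; Pr(misconfigured router | latency alert, DDoS attack) ≈ 0.286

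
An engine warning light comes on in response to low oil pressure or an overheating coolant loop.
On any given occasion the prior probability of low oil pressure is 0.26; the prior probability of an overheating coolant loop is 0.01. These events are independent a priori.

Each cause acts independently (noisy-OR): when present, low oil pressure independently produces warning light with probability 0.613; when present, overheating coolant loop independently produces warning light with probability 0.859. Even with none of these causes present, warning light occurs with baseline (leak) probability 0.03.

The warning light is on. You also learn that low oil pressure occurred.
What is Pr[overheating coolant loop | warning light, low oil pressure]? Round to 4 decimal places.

Pr[overheating coolant loop | warning light, low oil pressure] ≈ 0.0151

Under noisy-OR, P(warning light | causes) = 1 − (1−0.03)·∏(1−qᵢ) over the active causes.
Sum P(warning light|·) weighted by the priors over both values of overheating coolant loop:
  P(warning light | low oil pressure) = 0.62461*0.99 + 0.94707*0.01
        = 0.618364 + 0.009471 = 0.627835
The terms with overheating coolant loop present sum to 0.009471, so
  P(overheating coolant loop | warning light, low oil pressure) = 0.009471 / 0.627835 ≈ 0.0151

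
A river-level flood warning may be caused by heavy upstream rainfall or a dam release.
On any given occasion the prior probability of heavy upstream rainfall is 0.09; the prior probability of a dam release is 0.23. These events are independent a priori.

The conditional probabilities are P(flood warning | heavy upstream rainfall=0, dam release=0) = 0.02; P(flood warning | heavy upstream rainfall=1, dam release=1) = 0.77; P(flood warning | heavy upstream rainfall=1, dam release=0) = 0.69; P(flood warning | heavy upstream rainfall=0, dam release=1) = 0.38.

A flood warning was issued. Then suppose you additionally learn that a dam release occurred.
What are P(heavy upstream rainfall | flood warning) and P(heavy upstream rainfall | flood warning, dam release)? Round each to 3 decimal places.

Enumerate the 4 (heavy upstream rainfall, dam release) configurations and weight by the priors:
  P(flood warning) = 0.02*0.91*0.77 + 0.38*0.91*0.23 + 0.69*0.09*0.77 + 0.77*0.09*0.23
        = 0.014014 + 0.079534 + 0.047817 + 0.015939 = 0.157304
Configurations with heavy upstream rainfall contribute 0.063756, so
  P(heavy upstream rainfall | flood warning) = 0.063756 / 0.157304 ≈ 0.405

Now also conditioning on dam release=true:
P(flood warning | dam release) = 0.38·0.91 + 0.77·0.09 = 0.345800 + 0.069300 = 0.415100
Restricting to configurations with heavy upstream rainfall present: 0.77·0.09 = 0.069300.
P(heavy upstream rainfall | flood warning, dam release) = 0.069300 / 0.415100 ≈ 0.167

P(heavy upstream rainfall | flood warning) ≈ 0.405; P(heavy upstream rainfall | flood warning, dam release) ≈ 0.167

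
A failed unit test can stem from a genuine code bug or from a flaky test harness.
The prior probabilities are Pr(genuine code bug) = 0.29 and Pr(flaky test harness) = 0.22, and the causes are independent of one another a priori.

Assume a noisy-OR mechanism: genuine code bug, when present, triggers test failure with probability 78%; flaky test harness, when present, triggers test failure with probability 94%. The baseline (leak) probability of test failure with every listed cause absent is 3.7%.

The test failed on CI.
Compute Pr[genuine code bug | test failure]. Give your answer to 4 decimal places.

Under noisy-OR, P(test failure | causes) = 1 − (1−0.037)·∏(1−qᵢ) over the active causes.
Sum P(test failure|·) weighted by the priors over the 4 (genuine code bug, flaky test harness) configurations:
  P(test failure) = 0.037*0.71*0.78 + 0.94222*0.71*0.22 + 0.78814*0.29*0.78 + 0.987288*0.29*0.22
        = 0.020491 + 0.147175 + 0.178277 + 0.062989 = 0.408932
Configurations with genuine code bug contribute 0.241266, so
  P(genuine code bug | test failure) = 0.241266 / 0.408932 ≈ 0.5900

Pr[genuine code bug | test failure] ≈ 0.5900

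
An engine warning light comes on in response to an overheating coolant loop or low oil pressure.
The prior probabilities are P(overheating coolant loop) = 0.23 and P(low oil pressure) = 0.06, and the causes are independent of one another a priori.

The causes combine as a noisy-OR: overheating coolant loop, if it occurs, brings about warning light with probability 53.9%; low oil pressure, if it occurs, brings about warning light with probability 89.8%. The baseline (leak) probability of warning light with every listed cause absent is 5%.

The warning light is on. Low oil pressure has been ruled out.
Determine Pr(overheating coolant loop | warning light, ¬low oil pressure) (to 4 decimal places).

Pr(overheating coolant loop | warning light, ¬low oil pressure) ≈ 0.7705

Under noisy-OR, P(warning light | causes) = 1 − (1−0.05)·∏(1−qᵢ) over the active causes.
Sum P(warning light|·) weighted by the priors over both values of overheating coolant loop:
  P(warning light | ¬low oil pressure) = 0.05*0.77 + 0.56205*0.23
        = 0.038500 + 0.129272 = 0.167772
Configurations with overheating coolant loop contribute 0.129272, so
  P(overheating coolant loop | warning light, ¬low oil pressure) = 0.129272 / 0.167772 ≈ 0.7705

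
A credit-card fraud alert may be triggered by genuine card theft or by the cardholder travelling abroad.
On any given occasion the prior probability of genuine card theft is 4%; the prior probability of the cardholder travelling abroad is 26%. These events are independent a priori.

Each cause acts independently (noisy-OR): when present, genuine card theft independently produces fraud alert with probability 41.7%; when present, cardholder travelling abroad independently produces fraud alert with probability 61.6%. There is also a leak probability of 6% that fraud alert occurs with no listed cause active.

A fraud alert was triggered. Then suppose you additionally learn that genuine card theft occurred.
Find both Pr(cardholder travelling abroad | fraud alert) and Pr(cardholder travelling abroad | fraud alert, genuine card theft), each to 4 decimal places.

Under noisy-OR, P(fraud alert | causes) = 1 − (1−0.06)·∏(1−qᵢ) over the active causes.
P(fraud alert) = 0.06×0.96×0.74 + 0.63904×0.96×0.26 + 0.45198×0.04×0.74 + 0.78956×0.04×0.26 = 0.042624 + 0.159504 + 0.013379 + 0.008211 = 0.223718
Of this, 0.167715 comes from 0.159504 + 0.008211 (the cardholder travelling abroad=true cases).
Hence the posterior is 0.167715/0.223718 ≈ 0.7497.

Now also conditioning on genuine card theft=true:
P(fraud alert | genuine card theft) = 0.45198·0.74 + 0.78956·0.26 = 0.334465 + 0.205286 = 0.539751
The cardholder travelling abroad-present share is 0.78956·0.26 = 0.205286.
Hence the posterior is 0.205286/0.539751 ≈ 0.3803.
This is intercausal reasoning (explaining away): once genuine card theft accounts for the fraud alert, cardholder travelling abroad becomes less likely.

Pr(cardholder travelling abroad | fraud alert) ≈ 0.7497; Pr(cardholder travelling abroad | fraud alert, genuine card theft) ≈ 0.3803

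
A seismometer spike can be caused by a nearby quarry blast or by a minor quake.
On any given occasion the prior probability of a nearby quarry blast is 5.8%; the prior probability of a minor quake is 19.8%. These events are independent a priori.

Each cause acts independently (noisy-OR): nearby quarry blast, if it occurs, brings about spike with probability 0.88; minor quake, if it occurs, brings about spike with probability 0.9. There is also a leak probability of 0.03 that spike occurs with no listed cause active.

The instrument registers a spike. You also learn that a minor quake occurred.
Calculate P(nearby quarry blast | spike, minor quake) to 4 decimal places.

Under noisy-OR, P(spike | causes) = 1 − (1−0.03)·∏(1−qᵢ) over the active causes.
P(spike | minor quake) = 0.903*0.942 + 0.98836*0.058 = 0.850626 + 0.057325 = 0.907951
Restricting to configurations with nearby quarry blast present: 0.98836*0.058 = 0.057325.
Hence the posterior is 0.057325/0.907951 ≈ 0.0631.

P(nearby quarry blast | spike, minor quake) ≈ 0.0631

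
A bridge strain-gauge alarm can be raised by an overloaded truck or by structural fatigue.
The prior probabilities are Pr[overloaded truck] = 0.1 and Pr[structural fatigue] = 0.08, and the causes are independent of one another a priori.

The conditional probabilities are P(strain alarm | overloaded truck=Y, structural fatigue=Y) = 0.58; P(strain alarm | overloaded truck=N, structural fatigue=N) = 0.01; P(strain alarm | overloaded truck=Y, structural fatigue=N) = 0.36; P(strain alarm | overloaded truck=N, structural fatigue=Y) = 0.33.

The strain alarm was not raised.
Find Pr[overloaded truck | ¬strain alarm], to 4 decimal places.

Weight on overloaded truck=true, given the evidence: 0.058880 + 0.003360 = 0.062240
The normalizing constant is 0.99*0.9*0.92 + 0.67*0.9*0.08 + 0.64*0.1*0.92 + 0.42*0.1*0.08 = 0.930200
P(overloaded truck | ¬strain alarm) = 0.062240/0.930200 ≈ 0.0669

Pr[overloaded truck | ¬strain alarm] ≈ 0.0669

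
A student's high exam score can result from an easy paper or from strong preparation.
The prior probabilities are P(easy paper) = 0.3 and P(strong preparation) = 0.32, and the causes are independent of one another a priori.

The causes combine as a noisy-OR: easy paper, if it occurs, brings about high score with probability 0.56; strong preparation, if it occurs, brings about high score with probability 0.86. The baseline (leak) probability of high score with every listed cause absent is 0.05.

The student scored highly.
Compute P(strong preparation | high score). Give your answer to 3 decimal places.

P(strong preparation | high score) ≈ 0.666

Under noisy-OR, P(high score | causes) = 1 − (1−0.05)·∏(1−qᵢ) over the active causes.
Weight on strong preparation=true, given the evidence: 0.194208 + 0.090382 = 0.284590
Normalizer over all consistent configurations: 0.05·0.7·0.68 + 0.867·0.7·0.32 + 0.582·0.3·0.68 + 0.94148·0.3·0.32 = 0.427118
Posterior = 0.284590 / 0.427118 ≈ 0.666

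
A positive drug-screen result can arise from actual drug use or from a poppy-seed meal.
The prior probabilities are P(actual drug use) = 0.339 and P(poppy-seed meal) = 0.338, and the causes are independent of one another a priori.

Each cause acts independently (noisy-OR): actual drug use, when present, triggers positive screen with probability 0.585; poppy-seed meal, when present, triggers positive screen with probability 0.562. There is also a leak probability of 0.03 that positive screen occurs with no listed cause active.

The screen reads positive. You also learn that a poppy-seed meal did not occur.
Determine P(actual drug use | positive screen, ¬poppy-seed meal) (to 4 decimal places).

P(actual drug use | positive screen, ¬poppy-seed meal) ≈ 0.9108

Under noisy-OR, P(positive screen | causes) = 1 − (1−0.03)·∏(1−qᵢ) over the active causes.
For the numerator, keep only actual drug use=true terms: 0.59745×0.339 = 0.202536
Denominator P(positive screen | ¬poppy-seed meal): 0.03×0.661 + 0.59745×0.339 = 0.222366
P(actual drug use | positive screen, ¬poppy-seed meal) = 0.202536/0.222366 ≈ 0.9108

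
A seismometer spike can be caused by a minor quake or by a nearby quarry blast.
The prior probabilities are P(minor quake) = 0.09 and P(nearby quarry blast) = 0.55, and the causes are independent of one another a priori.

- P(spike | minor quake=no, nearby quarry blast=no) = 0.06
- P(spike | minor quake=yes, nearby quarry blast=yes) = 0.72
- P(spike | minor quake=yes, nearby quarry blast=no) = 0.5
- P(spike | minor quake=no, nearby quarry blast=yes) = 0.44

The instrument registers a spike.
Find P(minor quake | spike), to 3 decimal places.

P(spike) = 0.06*0.91*0.45 + 0.44*0.91*0.55 + 0.5*0.09*0.45 + 0.72*0.09*0.55 = 0.024570 + 0.220220 + 0.020250 + 0.035640 = 0.300680
Restricting to configurations with minor quake present: 0.020250 + 0.035640 = 0.055890.
Hence the posterior is 0.055890/0.300680 ≈ 0.186.

P(minor quake | spike) ≈ 0.186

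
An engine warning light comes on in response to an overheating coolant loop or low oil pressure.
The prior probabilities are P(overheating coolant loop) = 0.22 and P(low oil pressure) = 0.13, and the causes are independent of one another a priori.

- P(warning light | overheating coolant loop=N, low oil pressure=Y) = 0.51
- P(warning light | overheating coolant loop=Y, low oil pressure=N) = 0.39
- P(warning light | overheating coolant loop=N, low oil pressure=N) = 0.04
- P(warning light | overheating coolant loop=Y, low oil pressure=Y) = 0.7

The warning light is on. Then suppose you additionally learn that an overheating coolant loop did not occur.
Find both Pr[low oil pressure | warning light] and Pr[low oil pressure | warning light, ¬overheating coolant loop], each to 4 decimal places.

Pr[low oil pressure | warning light] ≈ 0.4134; Pr[low oil pressure | warning light, ¬overheating coolant loop] ≈ 0.6558

P(warning light) = 0.04·0.78·0.87 + 0.51·0.78·0.13 + 0.39·0.22·0.87 + 0.7·0.22·0.13 = 0.027144 + 0.051714 + 0.074646 + 0.020020 = 0.173524
The low oil pressure-present share is 0.051714 + 0.020020 = 0.071734.
P(low oil pressure | warning light) = 0.071734 / 0.173524 ≈ 0.4134

With the extra evidence:
Weight on low oil pressure=true, given the evidence: 0.51·0.13 = 0.066300
Normalizer over all consistent configurations: 0.04·0.87 + 0.51·0.13 = 0.101100
P(low oil pressure | warning light, ¬overheating coolant loop) = 0.066300/0.101100 ≈ 0.6558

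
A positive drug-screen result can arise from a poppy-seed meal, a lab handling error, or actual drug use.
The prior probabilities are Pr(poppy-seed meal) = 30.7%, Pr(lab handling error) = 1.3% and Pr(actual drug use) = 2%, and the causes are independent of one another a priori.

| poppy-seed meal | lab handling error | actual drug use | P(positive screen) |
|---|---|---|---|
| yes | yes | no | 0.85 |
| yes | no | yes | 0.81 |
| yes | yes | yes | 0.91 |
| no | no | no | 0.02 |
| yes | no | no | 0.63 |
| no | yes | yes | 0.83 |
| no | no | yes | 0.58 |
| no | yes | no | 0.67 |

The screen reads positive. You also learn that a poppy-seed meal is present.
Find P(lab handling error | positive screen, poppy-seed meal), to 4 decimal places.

Sum P(positive screen|·) weighted by the priors over the 4 (lab handling error, actual drug use) configurations:
  P(positive screen | poppy-seed meal) = 0.63×0.987×0.98 + 0.81×0.987×0.02 + 0.85×0.013×0.98 + 0.91×0.013×0.02
        = 0.609374 + 0.015989 + 0.010829 + 0.000237 = 0.636429
Configurations with lab handling error contribute 0.011066, so
  P(lab handling error | positive screen, poppy-seed meal) = 0.011066 / 0.636429 ≈ 0.0174

P(lab handling error | positive screen, poppy-seed meal) ≈ 0.0174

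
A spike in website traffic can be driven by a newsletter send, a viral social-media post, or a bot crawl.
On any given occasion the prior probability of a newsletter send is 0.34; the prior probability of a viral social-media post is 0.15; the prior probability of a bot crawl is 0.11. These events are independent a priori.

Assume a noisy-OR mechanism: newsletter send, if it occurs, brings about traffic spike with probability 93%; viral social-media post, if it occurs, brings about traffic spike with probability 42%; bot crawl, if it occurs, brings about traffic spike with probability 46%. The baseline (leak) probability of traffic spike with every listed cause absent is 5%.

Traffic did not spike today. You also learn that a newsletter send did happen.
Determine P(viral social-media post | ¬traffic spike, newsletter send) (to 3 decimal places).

P(viral social-media post | ¬traffic spike, newsletter send) ≈ 0.093

Under noisy-OR, P(traffic spike | causes) = 1 − (1−0.05)·∏(1−qᵢ) over the active causes.
P(¬traffic spike | newsletter send) = 0.0665·0.85·0.89 + 0.03591·0.85·0.11 + 0.03857·0.15·0.89 + 0.020828·0.15·0.11 = 0.050307 + 0.003358 + 0.005149 + 0.000344 = 0.059158
The viral social-media post-present share is 0.005149 + 0.000344 = 0.005493.
So P(viral social-media post | ¬traffic spike, newsletter send) = 0.005493/0.059158 ≈ 0.093.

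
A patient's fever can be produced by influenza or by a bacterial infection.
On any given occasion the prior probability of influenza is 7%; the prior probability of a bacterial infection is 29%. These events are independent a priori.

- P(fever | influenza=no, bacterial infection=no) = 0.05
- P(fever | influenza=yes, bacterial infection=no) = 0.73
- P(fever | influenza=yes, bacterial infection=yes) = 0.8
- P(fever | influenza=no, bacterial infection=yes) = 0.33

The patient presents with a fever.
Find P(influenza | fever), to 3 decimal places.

P(influenza | fever) ≈ 0.301

Numerator (weight on configurations with influenza): 0.036281 + 0.016240 = 0.052521
The normalizing constant is 0.05*0.93*0.71 + 0.33*0.93*0.29 + 0.73*0.07*0.71 + 0.8*0.07*0.29 = 0.174537
Posterior = 0.052521 / 0.174537 ≈ 0.301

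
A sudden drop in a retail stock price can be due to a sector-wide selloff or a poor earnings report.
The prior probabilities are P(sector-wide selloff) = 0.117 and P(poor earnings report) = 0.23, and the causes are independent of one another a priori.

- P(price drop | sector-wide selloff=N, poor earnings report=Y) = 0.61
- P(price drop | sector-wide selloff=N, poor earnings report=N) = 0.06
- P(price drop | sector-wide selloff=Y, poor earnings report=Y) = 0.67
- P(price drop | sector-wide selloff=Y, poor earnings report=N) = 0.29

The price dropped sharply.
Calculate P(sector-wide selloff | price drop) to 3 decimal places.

For the numerator, keep only sector-wide selloff=true terms: 0.026126 + 0.018030 = 0.044156
Denominator P(price drop): 0.06*0.883*0.77 + 0.61*0.883*0.23 + 0.29*0.117*0.77 + 0.67*0.117*0.23 = 0.208836
P(sector-wide selloff | price drop) = 0.044156/0.208836 ≈ 0.211

P(sector-wide selloff | price drop) ≈ 0.211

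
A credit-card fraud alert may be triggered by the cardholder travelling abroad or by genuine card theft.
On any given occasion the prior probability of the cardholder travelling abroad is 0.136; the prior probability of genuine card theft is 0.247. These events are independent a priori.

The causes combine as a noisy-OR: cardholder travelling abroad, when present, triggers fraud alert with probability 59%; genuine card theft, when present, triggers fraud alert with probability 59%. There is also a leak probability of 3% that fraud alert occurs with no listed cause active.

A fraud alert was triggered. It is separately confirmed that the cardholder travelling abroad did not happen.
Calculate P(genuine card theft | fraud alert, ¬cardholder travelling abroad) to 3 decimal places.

P(genuine card theft | fraud alert, ¬cardholder travelling abroad) ≈ 0.868

Under noisy-OR, P(fraud alert | causes) = 1 − (1−0.03)·∏(1−qᵢ) over the active causes.
P(fraud alert | ¬cardholder travelling abroad) = 0.03·0.753 + 0.6023·0.247 = 0.022590 + 0.148768 = 0.171358
Of this, 0.148768 comes from 0.6023·0.247 (the genuine card theft=true cases).
P(genuine card theft | fraud alert, ¬cardholder travelling abroad) = 0.148768 / 0.171358 ≈ 0.868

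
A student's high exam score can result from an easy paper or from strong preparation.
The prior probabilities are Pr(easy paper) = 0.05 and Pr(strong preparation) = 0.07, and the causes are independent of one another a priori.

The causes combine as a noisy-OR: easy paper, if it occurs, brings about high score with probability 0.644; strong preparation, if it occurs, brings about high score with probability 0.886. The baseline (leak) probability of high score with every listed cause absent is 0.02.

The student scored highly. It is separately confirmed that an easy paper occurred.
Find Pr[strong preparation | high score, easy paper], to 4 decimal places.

Under noisy-OR, P(high score | causes) = 1 − (1−0.02)·∏(1−qᵢ) over the active causes.
P(high score | easy paper) = 0.65112×0.93 + 0.960228×0.07 = 0.605542 + 0.067216 = 0.672758
Restricting to configurations with strong preparation present: 0.960228×0.07 = 0.067216.
Hence the posterior is 0.067216/0.672758 ≈ 0.0999.

Pr[strong preparation | high score, easy paper] ≈ 0.0999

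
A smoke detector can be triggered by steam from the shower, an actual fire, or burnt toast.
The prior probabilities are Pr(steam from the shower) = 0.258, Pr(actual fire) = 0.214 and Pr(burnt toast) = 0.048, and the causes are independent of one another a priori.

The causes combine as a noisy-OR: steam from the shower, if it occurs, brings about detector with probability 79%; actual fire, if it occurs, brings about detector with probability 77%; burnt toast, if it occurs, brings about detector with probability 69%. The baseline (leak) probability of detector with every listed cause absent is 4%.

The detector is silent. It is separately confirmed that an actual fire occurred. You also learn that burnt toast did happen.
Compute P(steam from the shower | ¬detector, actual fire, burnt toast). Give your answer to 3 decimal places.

Under noisy-OR, P(detector | causes) = 1 − (1−0.04)·∏(1−qᵢ) over the active causes.
P(¬detector | actual fire, burnt toast) = 0.068448·0.742 + 0.014374·0.258 = 0.050788 + 0.003708 = 0.054496
The steam from the shower-present share is 0.014374·0.258 = 0.003708.
Hence the posterior is 0.003708/0.054496 ≈ 0.068.

P(steam from the shower | ¬detector, actual fire, burnt toast) ≈ 0.068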